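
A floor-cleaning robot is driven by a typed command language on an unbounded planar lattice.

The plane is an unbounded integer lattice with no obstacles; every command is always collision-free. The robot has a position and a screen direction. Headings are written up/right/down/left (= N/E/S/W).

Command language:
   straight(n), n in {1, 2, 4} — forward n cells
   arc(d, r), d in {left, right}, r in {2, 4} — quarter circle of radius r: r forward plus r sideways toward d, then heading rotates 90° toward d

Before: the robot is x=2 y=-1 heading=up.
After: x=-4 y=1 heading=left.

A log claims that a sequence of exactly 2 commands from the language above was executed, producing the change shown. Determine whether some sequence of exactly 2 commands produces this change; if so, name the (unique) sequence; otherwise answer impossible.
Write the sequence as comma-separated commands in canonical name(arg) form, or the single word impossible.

key: position moved to (-4,1) AND the heading swung to W — translation plus rotation needed
begin: x=2 y=-1 heading=up
1. arc(left, 2) → x=0 y=1 heading=left
2. straight(4) → x=-4 y=1 heading=left
no rival 2-sequence matches.

arc(left, 2), straight(4)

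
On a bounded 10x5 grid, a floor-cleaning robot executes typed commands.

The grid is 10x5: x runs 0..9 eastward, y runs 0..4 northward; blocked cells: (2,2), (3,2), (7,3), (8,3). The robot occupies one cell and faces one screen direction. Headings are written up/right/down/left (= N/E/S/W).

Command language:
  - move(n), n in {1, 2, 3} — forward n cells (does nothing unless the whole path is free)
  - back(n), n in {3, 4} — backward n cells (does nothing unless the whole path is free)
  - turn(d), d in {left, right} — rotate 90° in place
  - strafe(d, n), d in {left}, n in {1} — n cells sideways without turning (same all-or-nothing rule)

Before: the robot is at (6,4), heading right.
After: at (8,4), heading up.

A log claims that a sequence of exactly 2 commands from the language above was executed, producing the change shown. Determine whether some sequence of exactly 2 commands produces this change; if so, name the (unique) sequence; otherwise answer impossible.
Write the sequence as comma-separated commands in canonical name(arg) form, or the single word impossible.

move(2), turn(left)

key: cell and facing (now N) both changed — the 2 commands mix motion and turning
t0: at (6,4), heading right
t=1 move(2) ⇒ at (8,4), heading right
t=2 turn(left) ⇒ at (8,4), heading up
uniquely the one of 64 2-step routes that fits.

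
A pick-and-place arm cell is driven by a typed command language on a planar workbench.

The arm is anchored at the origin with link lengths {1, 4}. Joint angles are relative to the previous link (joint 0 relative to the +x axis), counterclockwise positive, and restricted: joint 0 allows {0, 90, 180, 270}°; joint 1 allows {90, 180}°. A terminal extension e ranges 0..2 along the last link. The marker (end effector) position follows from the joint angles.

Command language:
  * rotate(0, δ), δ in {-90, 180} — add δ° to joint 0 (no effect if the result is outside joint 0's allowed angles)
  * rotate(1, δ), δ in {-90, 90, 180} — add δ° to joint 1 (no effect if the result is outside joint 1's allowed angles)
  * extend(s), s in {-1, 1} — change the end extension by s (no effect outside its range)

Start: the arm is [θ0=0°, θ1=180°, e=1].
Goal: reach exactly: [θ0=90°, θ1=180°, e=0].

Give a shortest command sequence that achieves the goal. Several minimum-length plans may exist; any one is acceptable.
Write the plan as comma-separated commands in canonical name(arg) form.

start: [θ0=0°, θ1=180°, e=1]
t=1 extend(-1) ⇒ [θ0=0°, θ1=180°, e=0]
t=2 rotate(0, -90) ⇒ [θ0=270°, θ1=180°, e=0]
t=3 rotate(0, 180) ⇒ [θ0=90°, θ1=180°, e=0]
shorter routes all fall short; 3 is best.

extend(-1), rotate(0, -90), rotate(0, 180)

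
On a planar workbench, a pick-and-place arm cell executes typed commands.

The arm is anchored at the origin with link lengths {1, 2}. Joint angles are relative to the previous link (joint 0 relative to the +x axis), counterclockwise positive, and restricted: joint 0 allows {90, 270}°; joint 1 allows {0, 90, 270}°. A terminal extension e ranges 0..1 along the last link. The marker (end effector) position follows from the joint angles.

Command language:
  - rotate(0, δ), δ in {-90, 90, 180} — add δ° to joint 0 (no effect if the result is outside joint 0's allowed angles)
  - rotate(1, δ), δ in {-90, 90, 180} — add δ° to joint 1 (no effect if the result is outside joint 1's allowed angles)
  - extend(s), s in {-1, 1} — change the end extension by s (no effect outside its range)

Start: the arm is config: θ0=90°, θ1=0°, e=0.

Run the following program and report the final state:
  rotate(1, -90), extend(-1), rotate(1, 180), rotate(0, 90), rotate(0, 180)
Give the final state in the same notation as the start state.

t0: config: θ0=90°, θ1=0°, e=0
t=1 rotate(1, -90) ⇒ config: θ0=90°, θ1=270°, e=0
t=2 extend(-1) ⇒ config: θ0=90°, θ1=270°, e=0
t=3 rotate(1, 180) ⇒ config: θ0=90°, θ1=90°, e=0
t=4 rotate(0, 90) ⇒ config: θ0=90°, θ1=90°, e=0
t=5 rotate(0, 180) ⇒ config: θ0=270°, θ1=90°, e=0

config: θ0=270°, θ1=90°, e=0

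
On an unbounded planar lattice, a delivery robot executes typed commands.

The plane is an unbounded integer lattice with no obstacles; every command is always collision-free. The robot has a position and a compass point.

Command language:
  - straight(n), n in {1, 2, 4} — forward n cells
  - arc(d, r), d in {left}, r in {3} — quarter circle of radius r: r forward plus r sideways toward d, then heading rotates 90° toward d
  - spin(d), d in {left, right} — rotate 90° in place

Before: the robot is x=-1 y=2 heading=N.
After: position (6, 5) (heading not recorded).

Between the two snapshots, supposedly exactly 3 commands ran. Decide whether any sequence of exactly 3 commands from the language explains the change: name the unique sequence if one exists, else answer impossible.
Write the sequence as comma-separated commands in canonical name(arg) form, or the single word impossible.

key: order matters: swapping spin(right) and arc(left, 3) lands elsewhere
begin: x=-1 y=2 heading=N
step 1 (spin(right)): x=-1 y=2 heading=E
step 2 (straight(4)): x=3 y=2 heading=E
step 3 (arc(left, 3)): x=6 y=5 heading=N
all 216 alternatives checked — unique.

spin(right), straight(4), arc(left, 3)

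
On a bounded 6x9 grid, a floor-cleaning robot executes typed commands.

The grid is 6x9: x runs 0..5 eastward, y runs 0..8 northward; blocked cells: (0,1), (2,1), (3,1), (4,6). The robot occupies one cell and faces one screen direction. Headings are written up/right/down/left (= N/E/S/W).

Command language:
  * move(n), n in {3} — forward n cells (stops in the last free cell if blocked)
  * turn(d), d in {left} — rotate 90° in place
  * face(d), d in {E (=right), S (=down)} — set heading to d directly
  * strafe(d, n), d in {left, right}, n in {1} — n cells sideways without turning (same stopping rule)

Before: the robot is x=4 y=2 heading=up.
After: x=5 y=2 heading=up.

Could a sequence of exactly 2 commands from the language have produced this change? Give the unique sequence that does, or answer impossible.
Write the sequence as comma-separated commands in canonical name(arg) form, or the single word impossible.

strafe(right, 1), strafe(right, 1)

key: heading stays N — no command in the sequence turns
start: x=4 y=2 heading=up
step 1 (strafe(right, 1)): x=5 y=2 heading=up
step 2 (strafe(right, 1)): x=5 y=2 heading=up
no other 2-command option fits: unique.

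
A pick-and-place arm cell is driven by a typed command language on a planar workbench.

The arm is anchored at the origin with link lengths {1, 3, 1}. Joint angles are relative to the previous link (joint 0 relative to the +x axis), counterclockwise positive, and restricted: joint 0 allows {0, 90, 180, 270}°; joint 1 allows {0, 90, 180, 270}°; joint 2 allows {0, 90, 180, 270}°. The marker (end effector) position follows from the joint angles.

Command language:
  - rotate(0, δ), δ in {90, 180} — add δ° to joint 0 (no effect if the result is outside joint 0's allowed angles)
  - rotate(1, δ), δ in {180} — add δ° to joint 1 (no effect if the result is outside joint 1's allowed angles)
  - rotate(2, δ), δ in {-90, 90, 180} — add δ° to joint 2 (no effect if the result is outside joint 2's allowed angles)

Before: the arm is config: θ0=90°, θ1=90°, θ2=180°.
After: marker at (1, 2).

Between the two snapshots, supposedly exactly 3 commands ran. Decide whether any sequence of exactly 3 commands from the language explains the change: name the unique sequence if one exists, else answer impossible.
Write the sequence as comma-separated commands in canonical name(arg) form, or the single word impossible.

start: config: θ0=90°, θ1=90°, θ2=180°
1. rotate(0, 90) → config: θ0=180°, θ1=90°, θ2=180°
2. rotate(0, 90) → config: θ0=270°, θ1=90°, θ2=180°
3. rotate(0, 90) → config: θ0=0°, θ1=90°, θ2=180°
all 216 alternatives checked — unique.

rotate(0, 90), rotate(0, 90), rotate(0, 90)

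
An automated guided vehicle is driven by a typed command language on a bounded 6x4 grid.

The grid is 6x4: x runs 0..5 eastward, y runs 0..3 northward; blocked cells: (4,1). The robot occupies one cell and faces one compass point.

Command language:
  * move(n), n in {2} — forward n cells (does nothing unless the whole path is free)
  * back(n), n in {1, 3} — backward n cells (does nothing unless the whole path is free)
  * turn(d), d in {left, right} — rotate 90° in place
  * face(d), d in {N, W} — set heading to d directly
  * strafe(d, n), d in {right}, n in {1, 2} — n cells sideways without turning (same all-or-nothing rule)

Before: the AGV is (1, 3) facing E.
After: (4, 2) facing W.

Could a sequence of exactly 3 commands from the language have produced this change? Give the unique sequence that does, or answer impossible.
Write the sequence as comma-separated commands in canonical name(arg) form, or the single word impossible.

strafe(right, 1), face(W), back(3)

key: running back(3) before strafe(right, 1) would end elsewhere — order is forced
from: (1, 3) facing E
t=1 strafe(right, 1) ⇒ (1, 2) facing E
t=2 face(W) ⇒ (1, 2) facing W
t=3 back(3) ⇒ (4, 2) facing W
all 729 alternatives checked — unique.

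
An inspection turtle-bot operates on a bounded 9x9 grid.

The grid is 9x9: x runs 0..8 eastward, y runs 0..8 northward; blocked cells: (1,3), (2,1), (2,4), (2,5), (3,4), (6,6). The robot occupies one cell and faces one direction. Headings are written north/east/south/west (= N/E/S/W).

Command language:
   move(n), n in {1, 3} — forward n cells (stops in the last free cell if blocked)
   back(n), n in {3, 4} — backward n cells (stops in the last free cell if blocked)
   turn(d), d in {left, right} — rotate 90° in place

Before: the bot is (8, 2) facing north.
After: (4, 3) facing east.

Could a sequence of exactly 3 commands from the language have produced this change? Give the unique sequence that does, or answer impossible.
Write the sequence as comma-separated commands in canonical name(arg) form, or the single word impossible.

move(1), turn(right), back(4)

key: position moved to (4,3) AND the heading swung to E — translation plus rotation needed
t0: (8, 2) facing north
[1] after move(1): (8, 3) facing north
[2] after turn(right): (8, 3) facing east
[3] after back(4): (4, 3) facing east
all 216 alternatives checked — unique.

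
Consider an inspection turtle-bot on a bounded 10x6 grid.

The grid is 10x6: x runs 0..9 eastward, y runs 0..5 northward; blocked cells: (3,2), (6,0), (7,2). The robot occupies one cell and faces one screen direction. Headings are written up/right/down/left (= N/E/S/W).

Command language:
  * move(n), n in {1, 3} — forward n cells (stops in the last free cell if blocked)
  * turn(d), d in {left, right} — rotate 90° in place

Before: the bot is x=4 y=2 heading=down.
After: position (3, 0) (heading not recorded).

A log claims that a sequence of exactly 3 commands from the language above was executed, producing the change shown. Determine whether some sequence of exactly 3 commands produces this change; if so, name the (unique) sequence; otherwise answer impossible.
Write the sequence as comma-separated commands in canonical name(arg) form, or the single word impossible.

key: move(3) runs into the grid edge before its full distance
begin: x=4 y=2 heading=down
t=1 move(3) ⇒ x=4 y=0 heading=down
t=2 turn(right) ⇒ x=4 y=0 heading=left
t=3 move(1) ⇒ x=3 y=0 heading=left
uniquely the one of 64 3-step routes that fits.

move(3), turn(right), move(1)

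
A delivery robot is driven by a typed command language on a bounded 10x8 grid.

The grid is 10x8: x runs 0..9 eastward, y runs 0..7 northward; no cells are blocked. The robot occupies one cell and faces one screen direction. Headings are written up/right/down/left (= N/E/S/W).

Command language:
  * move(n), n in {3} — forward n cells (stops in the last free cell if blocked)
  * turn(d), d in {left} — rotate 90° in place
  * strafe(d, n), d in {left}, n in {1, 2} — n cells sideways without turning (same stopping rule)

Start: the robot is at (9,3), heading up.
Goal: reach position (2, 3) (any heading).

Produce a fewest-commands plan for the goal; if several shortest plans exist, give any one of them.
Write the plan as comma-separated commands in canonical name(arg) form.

strafe(left, 2), strafe(left, 2), strafe(left, 2), strafe(left, 1)

initial: at (9,3), heading up
step 1 (strafe(left, 2)): at (7,3), heading up
step 2 (strafe(left, 2)): at (5,3), heading up
step 3 (strafe(left, 2)): at (3,3), heading up
step 4 (strafe(left, 1)): at (2,3), heading up
minimal: 4 command(s), checked below 4.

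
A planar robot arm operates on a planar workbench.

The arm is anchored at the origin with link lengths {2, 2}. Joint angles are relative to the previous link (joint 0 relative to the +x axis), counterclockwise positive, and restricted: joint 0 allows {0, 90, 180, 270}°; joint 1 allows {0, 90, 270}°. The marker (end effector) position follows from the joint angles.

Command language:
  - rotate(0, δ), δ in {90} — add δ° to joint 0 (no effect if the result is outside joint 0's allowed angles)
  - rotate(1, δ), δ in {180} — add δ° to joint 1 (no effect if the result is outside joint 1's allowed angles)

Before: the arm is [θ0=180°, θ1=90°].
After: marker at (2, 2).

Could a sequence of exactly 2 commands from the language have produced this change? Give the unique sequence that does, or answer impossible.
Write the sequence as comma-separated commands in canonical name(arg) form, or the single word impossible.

begin: [θ0=180°, θ1=90°]
step 1 (rotate(0, 90)): [θ0=270°, θ1=90°]
step 2 (rotate(0, 90)): [θ0=0°, θ1=90°]
all 4 alternatives checked — unique.

rotate(0, 90), rotate(0, 90)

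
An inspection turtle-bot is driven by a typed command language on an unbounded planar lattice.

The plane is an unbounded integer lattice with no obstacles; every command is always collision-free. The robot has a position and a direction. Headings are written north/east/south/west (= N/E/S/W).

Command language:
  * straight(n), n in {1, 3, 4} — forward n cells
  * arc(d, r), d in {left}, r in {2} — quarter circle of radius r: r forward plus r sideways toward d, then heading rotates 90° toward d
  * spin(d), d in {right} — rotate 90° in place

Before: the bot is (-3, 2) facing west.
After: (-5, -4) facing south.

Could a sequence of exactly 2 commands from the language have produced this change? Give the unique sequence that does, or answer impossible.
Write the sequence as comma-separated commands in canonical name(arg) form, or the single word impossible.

arc(left, 2), straight(4)

key: running straight(4) before arc(left, 2) would end elsewhere — order is forced
from: (-3, 2) facing west
1. arc(left, 2) → (-5, 0) facing south
2. straight(4) → (-5, -4) facing south
no rival 2-sequence matches.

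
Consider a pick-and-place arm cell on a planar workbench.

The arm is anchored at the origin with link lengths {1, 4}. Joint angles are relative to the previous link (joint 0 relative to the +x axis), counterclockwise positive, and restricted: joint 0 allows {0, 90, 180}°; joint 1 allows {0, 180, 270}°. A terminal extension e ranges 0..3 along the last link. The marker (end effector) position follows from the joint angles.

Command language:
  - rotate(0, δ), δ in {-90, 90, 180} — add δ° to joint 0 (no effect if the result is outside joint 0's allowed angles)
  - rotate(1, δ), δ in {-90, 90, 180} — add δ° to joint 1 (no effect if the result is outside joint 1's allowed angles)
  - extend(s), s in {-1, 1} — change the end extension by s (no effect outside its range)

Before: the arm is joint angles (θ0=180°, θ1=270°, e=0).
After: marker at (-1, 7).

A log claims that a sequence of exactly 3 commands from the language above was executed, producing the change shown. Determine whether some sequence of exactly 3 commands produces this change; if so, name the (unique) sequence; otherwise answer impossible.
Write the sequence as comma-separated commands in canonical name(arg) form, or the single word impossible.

from: joint angles (θ0=180°, θ1=270°, e=0)
step 1 (extend(1)): joint angles (θ0=180°, θ1=270°, e=1)
step 2 (extend(1)): joint angles (θ0=180°, θ1=270°, e=2)
step 3 (extend(1)): joint angles (θ0=180°, θ1=270°, e=3)
no rival 3-sequence matches.

extend(1), extend(1), extend(1)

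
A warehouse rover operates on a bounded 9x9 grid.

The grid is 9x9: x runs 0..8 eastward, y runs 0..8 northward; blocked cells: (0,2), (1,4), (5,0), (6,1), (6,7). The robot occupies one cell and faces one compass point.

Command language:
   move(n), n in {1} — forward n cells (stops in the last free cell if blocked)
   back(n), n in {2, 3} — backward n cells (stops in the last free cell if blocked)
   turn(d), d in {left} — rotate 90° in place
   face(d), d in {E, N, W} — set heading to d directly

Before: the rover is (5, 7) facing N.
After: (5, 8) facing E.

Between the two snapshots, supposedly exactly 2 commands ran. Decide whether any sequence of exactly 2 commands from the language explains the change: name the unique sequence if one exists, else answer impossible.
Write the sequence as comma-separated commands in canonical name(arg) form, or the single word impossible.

key: cell and facing (now E) both changed — the 2 commands mix motion and turning
begin: (5, 7) facing N
step 1 (move(1)): (5, 8) facing N
step 2 (face(E)): (5, 8) facing E
no other 2-command option fits: unique.

move(1), face(E)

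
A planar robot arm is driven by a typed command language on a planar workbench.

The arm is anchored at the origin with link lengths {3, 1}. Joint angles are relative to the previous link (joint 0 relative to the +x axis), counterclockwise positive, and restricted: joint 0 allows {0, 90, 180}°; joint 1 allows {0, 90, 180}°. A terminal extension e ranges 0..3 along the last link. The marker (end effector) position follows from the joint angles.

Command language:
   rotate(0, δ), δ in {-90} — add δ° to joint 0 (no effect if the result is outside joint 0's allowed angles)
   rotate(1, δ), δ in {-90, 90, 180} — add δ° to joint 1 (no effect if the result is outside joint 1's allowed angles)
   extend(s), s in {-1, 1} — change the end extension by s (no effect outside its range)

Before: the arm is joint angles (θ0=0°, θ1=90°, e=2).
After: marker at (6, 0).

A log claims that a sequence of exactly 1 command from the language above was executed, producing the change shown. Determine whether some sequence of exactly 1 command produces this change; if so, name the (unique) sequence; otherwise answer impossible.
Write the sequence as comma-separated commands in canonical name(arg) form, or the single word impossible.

rotate(1, -90)

from: joint angles (θ0=0°, θ1=90°, e=2)
step 1 (rotate(1, -90)): joint angles (θ0=0°, θ1=0°, e=2)
no rival 1-sequence matches.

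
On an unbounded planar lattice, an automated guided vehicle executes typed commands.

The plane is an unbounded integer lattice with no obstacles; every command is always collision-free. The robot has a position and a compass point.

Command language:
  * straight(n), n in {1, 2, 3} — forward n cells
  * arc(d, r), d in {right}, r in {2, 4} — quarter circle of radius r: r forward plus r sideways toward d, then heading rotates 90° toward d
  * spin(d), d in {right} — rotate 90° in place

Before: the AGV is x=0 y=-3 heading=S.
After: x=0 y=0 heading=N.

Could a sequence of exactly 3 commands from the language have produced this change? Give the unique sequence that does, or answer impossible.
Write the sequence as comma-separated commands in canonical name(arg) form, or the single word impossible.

key: cell and facing (now N) both changed — the 3 commands mix motion and turning
initial: x=0 y=-3 heading=S
[1] after spin(right): x=0 y=-3 heading=W
[2] after spin(right): x=0 y=-3 heading=N
[3] after straight(3): x=0 y=0 heading=N
all 216 alternatives checked — unique.

spin(right), spin(right), straight(3)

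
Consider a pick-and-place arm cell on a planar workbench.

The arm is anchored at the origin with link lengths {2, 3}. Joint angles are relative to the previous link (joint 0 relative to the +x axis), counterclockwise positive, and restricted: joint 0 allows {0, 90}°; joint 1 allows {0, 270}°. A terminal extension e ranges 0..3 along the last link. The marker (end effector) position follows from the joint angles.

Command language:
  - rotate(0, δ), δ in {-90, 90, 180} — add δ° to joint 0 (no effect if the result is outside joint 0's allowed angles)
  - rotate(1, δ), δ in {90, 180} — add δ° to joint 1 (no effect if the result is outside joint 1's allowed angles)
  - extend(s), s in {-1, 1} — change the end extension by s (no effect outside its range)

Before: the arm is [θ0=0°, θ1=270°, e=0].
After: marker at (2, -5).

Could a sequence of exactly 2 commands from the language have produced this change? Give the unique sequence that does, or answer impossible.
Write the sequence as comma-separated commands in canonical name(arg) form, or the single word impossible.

extend(1), extend(1)

start: [θ0=0°, θ1=270°, e=0]
[1] after extend(1): [θ0=0°, θ1=270°, e=1]
[2] after extend(1): [θ0=0°, θ1=270°, e=2]
all 49 alternatives checked — unique.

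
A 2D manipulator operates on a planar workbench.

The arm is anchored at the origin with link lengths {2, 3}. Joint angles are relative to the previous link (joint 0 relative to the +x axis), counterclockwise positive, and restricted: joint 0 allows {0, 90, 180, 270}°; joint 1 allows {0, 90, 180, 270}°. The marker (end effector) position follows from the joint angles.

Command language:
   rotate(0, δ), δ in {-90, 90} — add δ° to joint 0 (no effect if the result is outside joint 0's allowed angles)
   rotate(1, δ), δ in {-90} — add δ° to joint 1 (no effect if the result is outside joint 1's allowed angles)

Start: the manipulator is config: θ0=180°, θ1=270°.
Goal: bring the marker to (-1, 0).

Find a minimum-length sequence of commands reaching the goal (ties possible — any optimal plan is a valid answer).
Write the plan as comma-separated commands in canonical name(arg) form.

rotate(0, -90), rotate(0, -90), rotate(1, -90)

begin: config: θ0=180°, θ1=270°
step 1 (rotate(0, -90)): config: θ0=90°, θ1=270°
step 2 (rotate(0, -90)): config: θ0=0°, θ1=270°
step 3 (rotate(1, -90)): config: θ0=0°, θ1=180°
nothing shorter than 3 reaches the goal.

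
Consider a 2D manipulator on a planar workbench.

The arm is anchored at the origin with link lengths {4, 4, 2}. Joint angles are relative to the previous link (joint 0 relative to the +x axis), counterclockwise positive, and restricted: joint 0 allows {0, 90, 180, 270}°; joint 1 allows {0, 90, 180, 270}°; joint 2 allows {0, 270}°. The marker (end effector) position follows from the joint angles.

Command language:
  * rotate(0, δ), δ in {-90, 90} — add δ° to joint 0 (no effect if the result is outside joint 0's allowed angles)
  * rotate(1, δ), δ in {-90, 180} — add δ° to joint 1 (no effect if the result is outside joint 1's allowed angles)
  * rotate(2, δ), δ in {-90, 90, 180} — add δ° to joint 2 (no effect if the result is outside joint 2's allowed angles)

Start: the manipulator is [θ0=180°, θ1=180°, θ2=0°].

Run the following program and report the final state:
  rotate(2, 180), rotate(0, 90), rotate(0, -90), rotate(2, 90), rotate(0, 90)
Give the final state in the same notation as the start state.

[θ0=270°, θ1=180°, θ2=0°]

initial: [θ0=180°, θ1=180°, θ2=0°]
1. rotate(2, 180) → [θ0=180°, θ1=180°, θ2=0°]
2. rotate(0, 90) → [θ0=270°, θ1=180°, θ2=0°]
3. rotate(0, -90) → [θ0=180°, θ1=180°, θ2=0°]
4. rotate(2, 90) → [θ0=180°, θ1=180°, θ2=0°]
5. rotate(0, 90) → [θ0=270°, θ1=180°, θ2=0°]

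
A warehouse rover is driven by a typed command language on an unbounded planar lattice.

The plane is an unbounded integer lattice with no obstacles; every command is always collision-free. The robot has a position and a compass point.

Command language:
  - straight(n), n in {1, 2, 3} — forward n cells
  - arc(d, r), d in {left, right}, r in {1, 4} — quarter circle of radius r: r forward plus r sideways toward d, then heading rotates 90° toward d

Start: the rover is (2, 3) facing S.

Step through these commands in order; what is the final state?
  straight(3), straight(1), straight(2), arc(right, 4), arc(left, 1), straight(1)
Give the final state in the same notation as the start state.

t0: (2, 3) facing S
[1] after straight(3): (2, 0) facing S
[2] after straight(1): (2, -1) facing S
[3] after straight(2): (2, -3) facing S
[4] after arc(right, 4): (-2, -7) facing W
[5] after arc(left, 1): (-3, -8) facing S
[6] after straight(1): (-3, -9) facing S

(-3, -9) facing S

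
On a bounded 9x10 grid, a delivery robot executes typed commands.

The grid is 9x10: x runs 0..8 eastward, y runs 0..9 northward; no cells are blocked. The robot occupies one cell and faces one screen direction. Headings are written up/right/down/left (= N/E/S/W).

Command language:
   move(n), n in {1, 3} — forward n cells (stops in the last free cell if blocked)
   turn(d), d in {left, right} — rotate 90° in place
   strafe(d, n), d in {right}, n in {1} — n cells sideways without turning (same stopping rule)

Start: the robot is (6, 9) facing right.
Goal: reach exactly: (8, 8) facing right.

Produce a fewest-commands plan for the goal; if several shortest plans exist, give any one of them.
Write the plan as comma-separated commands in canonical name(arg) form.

move(3), strafe(right, 1)

start: (6, 9) facing right
step 1 (move(3)): (8, 9) facing right
step 2 (strafe(right, 1)): (8, 8) facing right
minimal: 2 command(s), checked below 2.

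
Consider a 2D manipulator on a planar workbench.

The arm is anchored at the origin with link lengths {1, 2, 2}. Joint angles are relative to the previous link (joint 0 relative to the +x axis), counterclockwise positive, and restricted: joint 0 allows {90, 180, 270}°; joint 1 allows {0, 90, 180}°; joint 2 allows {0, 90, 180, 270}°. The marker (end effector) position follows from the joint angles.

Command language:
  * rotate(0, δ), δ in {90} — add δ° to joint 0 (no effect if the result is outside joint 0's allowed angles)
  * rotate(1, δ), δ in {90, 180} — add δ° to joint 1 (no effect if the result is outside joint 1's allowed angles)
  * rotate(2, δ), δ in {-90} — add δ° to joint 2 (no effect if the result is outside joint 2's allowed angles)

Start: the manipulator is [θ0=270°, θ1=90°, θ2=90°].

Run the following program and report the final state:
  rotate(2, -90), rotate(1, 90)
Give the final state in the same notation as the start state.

t0: [θ0=270°, θ1=90°, θ2=90°]
t=1 rotate(2, -90) ⇒ [θ0=270°, θ1=90°, θ2=0°]
t=2 rotate(1, 90) ⇒ [θ0=270°, θ1=180°, θ2=0°]

[θ0=270°, θ1=180°, θ2=0°]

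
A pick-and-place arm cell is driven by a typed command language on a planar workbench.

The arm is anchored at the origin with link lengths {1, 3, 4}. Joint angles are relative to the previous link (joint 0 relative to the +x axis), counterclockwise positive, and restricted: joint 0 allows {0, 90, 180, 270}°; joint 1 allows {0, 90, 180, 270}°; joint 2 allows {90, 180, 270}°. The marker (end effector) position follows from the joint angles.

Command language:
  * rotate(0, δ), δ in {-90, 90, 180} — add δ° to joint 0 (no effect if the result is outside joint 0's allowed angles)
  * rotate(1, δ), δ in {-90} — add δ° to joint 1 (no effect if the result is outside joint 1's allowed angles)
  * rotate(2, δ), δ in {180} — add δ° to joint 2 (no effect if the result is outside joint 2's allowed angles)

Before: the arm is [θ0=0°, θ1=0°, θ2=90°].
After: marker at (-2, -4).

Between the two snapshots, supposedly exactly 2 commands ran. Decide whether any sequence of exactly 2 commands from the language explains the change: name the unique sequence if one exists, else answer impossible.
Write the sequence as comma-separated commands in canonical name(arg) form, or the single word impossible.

t0: [θ0=0°, θ1=0°, θ2=90°]
t=1 rotate(1, -90) ⇒ [θ0=0°, θ1=270°, θ2=90°]
t=2 rotate(1, -90) ⇒ [θ0=0°, θ1=180°, θ2=90°]
all 25 alternatives checked — unique.

rotate(1, -90), rotate(1, -90)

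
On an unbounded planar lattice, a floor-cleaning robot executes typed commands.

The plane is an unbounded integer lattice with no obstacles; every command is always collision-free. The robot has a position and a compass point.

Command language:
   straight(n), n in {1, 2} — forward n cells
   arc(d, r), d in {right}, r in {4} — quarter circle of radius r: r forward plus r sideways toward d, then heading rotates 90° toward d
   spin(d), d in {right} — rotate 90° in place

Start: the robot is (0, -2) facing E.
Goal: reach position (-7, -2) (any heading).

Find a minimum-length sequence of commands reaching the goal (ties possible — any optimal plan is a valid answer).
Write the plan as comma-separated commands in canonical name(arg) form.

straight(1), spin(right), arc(right, 4), arc(right, 4)

t0: (0, -2) facing E
step 1 (straight(1)): (1, -2) facing E
step 2 (spin(right)): (1, -2) facing S
step 3 (arc(right, 4)): (-3, -6) facing W
step 4 (arc(right, 4)): (-7, -2) facing N
minimal: 4 command(s), checked below 4.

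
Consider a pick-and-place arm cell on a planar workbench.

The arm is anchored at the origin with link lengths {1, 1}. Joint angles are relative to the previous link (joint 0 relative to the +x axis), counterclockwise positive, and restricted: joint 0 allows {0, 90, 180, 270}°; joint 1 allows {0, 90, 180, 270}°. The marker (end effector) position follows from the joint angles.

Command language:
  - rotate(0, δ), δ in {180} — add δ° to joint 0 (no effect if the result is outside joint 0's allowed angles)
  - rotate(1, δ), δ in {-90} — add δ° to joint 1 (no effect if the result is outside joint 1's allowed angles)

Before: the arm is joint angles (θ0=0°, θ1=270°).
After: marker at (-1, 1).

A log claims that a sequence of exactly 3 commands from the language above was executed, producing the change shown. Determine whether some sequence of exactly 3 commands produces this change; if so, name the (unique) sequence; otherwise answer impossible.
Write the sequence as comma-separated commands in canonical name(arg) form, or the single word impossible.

initial: joint angles (θ0=0°, θ1=270°)
1. rotate(0, 180) → joint angles (θ0=180°, θ1=270°)
2. rotate(0, 180) → joint angles (θ0=0°, θ1=270°)
3. rotate(0, 180) → joint angles (θ0=180°, θ1=270°)
no rival 3-sequence matches.

rotate(0, 180), rotate(0, 180), rotate(0, 180)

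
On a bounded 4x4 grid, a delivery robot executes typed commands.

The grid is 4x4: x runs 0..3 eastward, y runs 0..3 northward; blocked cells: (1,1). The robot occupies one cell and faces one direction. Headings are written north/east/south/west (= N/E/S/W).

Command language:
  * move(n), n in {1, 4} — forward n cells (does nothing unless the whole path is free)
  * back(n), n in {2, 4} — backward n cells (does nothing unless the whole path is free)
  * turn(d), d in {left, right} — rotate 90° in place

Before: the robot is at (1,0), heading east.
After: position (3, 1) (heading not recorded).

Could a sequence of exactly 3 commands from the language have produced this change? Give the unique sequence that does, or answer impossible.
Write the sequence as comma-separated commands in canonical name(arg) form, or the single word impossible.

no 3-step route produces this change.

impossible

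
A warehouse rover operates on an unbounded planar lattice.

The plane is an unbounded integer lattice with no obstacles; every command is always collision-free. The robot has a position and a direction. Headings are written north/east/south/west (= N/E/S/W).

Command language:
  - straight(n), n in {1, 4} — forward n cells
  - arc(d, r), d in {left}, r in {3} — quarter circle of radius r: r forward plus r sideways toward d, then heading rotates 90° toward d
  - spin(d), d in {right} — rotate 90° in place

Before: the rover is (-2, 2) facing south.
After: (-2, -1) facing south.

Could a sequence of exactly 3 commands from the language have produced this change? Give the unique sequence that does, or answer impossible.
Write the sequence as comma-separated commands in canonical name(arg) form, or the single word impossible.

straight(1), straight(1), straight(1)

key: heading stays S — no command in the sequence turns
start: (-2, 2) facing south
[1] after straight(1): (-2, 1) facing south
[2] after straight(1): (-2, 0) facing south
[3] after straight(1): (-2, -1) facing south
all 64 alternatives checked — unique.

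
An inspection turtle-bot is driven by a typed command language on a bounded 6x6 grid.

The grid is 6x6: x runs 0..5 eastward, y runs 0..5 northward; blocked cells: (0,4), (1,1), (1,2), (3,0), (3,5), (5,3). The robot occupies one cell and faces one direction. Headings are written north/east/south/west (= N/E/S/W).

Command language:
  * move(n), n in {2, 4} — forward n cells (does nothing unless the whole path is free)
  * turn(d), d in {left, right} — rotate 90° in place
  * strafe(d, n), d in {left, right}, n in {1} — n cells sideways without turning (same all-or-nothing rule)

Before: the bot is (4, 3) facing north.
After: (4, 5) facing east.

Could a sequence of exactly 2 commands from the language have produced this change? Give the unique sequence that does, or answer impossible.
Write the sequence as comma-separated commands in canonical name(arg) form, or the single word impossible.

key: running turn(right) before move(2) would end elsewhere — order is forced
t0: (4, 3) facing north
t=1 move(2) ⇒ (4, 5) facing north
t=2 turn(right) ⇒ (4, 5) facing east
no other 2-command option fits: unique.

move(2), turn(right)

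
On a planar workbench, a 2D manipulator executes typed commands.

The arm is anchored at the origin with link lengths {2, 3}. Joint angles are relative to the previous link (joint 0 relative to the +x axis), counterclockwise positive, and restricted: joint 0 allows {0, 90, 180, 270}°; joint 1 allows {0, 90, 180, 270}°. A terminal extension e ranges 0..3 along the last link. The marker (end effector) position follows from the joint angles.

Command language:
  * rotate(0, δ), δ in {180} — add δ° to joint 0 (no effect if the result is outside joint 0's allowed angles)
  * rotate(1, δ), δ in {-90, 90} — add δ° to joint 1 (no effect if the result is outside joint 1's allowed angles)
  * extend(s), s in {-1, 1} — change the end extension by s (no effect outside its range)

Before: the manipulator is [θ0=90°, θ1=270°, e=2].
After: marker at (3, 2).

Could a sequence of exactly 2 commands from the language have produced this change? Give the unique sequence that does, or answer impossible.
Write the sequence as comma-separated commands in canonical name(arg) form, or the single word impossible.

extend(-1), extend(-1)

begin: [θ0=90°, θ1=270°, e=2]
t=1 extend(-1) ⇒ [θ0=90°, θ1=270°, e=1]
t=2 extend(-1) ⇒ [θ0=90°, θ1=270°, e=0]
uniquely the one of 25 2-step routes that fits.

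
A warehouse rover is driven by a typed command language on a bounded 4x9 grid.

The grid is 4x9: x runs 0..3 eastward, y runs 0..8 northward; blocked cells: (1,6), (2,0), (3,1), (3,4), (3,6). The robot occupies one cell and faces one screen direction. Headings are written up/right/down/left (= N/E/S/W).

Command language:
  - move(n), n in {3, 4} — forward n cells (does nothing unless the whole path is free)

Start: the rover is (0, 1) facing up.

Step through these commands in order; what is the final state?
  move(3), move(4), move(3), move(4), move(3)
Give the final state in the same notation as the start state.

from: (0, 1) facing up
t=1 move(3) ⇒ (0, 4) facing up
t=2 move(4) ⇒ (0, 8) facing up
t=3 move(3) ⇒ (0, 8) facing up
t=4 move(4) ⇒ (0, 8) facing up
t=5 move(3) ⇒ (0, 8) facing up

(0, 8) facing up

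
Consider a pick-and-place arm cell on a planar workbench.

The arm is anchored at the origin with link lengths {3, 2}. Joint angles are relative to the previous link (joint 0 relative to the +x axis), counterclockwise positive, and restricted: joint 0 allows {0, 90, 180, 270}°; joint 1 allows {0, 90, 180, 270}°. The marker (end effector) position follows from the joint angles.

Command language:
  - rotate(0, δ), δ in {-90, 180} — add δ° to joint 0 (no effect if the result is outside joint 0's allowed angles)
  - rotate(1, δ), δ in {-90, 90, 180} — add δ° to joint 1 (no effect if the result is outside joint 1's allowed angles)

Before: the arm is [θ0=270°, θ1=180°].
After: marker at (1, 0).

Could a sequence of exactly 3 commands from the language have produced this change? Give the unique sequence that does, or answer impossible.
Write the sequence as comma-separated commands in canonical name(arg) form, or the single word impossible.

initial: [θ0=270°, θ1=180°]
1. rotate(0, -90) → [θ0=180°, θ1=180°]
2. rotate(0, -90) → [θ0=90°, θ1=180°]
3. rotate(0, -90) → [θ0=0°, θ1=180°]
no rival 3-sequence matches.

rotate(0, -90), rotate(0, -90), rotate(0, -90)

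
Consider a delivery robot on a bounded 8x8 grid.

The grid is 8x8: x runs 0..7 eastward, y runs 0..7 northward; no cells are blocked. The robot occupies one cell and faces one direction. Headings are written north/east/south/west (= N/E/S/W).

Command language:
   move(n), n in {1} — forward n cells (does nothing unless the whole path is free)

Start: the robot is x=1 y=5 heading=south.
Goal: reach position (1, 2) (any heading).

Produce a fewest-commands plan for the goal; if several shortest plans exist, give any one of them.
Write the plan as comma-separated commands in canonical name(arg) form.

begin: x=1 y=5 heading=south
1. move(1) → x=1 y=4 heading=south
2. move(1) → x=1 y=3 heading=south
3. move(1) → x=1 y=2 heading=south
nothing shorter than 3 reaches the goal.

move(1), move(1), move(1)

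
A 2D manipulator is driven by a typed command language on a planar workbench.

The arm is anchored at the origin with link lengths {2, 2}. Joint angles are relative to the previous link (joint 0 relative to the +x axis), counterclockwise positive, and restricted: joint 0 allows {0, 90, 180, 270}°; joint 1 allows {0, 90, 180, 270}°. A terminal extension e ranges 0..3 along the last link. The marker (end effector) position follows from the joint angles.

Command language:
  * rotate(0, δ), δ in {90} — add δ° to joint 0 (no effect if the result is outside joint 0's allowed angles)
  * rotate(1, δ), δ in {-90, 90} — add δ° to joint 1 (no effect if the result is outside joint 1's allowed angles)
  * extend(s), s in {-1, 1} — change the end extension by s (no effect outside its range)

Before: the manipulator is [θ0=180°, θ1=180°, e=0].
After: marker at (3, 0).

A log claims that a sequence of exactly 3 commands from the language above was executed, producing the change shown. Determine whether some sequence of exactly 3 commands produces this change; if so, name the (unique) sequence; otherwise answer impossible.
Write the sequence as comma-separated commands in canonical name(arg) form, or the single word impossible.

begin: [θ0=180°, θ1=180°, e=0]
t=1 extend(1) ⇒ [θ0=180°, θ1=180°, e=1]
t=2 extend(1) ⇒ [θ0=180°, θ1=180°, e=2]
t=3 extend(1) ⇒ [θ0=180°, θ1=180°, e=3]
uniquely the one of 125 3-step routes that fits.

extend(1), extend(1), extend(1)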